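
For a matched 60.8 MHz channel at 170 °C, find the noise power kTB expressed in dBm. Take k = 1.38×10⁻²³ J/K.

T = 170 °C + 273.15 = 443.15 K
P_n = kTB = 1.38×10⁻²³ × 443.15 × 6.08×10⁷ = 3.72×10⁻¹³ W
In dBm: 10 log₁₀(3.72×10⁻¹³ / 10⁻³) = −94.3 dBm

−94.3 dBm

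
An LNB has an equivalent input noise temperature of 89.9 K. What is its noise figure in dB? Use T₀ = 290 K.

1.17 dB

F = 1 + T_e/T₀ = 1 + 89.9/290 = 1.31
NF = 10 log₁₀(1.31) = 1.17 dB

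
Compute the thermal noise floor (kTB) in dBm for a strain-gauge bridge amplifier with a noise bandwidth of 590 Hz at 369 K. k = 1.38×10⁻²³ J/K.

−145.2 dBm

P_n = kTB = 1.38×10⁻²³ × 369 × 5.90×10² = 3.00×10⁻¹⁸ W
In dBm: 10 log₁₀(3.00×10⁻¹⁸ / 10⁻³) = −145.2 dBm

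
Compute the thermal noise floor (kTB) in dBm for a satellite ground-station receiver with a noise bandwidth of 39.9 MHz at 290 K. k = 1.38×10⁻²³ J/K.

P_n = kTB = 1.38×10⁻²³ × 290 × 3.99×10⁷ = 1.60×10⁻¹³ W
In dBm: 10 log₁₀(1.60×10⁻¹³ / 10⁻³) = −98.0 dBm

−98.0 dBm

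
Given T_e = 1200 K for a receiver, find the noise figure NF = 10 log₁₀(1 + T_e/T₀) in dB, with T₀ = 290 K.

7.11 dB

F = 1 + T_e/T₀ = 1 + 1200/290 = 5.13793
NF = 10 log₁₀(5.13793) = 7.11 dB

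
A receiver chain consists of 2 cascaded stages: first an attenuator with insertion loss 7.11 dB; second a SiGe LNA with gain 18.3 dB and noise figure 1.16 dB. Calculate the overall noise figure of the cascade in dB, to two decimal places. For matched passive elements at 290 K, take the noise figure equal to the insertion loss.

Convert to linear (a loss of L dB is a gain of −L dB): F_i = 10^(NF_i/10), G_i = 10^(G_i,dB/10)
  Stage 1: F_1 = 10^(7.11/10) = 5.140, G_1 = 10^(−7.11/10) = 0.1945
  Stage 2: F_2 = 10^(1.16/10) = 1.306, G_2 = 10^(18.3/10) = 67.61
Friis cascade:
  F = 5.140 + (1.306 − 1)/0.1945 = 6.714
NF = 10 log₁₀(6.714) = 8.27 dB

8.27 dB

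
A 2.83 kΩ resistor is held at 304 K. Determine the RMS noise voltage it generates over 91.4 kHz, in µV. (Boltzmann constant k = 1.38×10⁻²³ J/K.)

V_n = √(4kTRB)
4kTRB = 4 × 1.38×10⁻²³ × 304 × 2.83×10³ × 9.14×10⁴ = 4.34×10⁻¹² V²
V_n = √(4.34×10⁻¹²) = 2.08×10⁻⁶ V = 2.08 µV

2.08 µV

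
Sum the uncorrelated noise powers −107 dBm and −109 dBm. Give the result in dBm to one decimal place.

Convert to linear, add, convert back:
P₁ = 2.00×10⁻¹⁴ W, P₂ = 1.26×10⁻¹⁴ W
P_tot = 3.25×10⁻¹⁴ W → 10 log₁₀(P_tot / 10⁻³) = −104.9 dBm

−104.9 dBm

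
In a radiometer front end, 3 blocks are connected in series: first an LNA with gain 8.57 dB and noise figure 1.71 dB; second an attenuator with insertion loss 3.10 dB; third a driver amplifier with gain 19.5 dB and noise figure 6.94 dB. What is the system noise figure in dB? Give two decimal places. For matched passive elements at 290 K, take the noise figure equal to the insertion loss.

Convert to linear (a loss of L dB is a gain of −L dB): F_i = 10^(NF_i/10), G_i = 10^(G_i,dB/10)
  Stage 1: F_1 = 10^(1.71/10) = 1.483, G_1 = 10^(8.57/10) = 7.194
  Stage 2: F_2 = 10^(3.10/10) = 2.042, G_2 = 10^(−3.10/10) = 0.4898
  Stage 3: F_3 = 10^(6.94/10) = 4.943, G_3 = 10^(19.5/10) = 89.13
Friis cascade:
  F = 1.483 + (2.042 − 1)/7.194 + (4.943 − 1)/3.524 = 2.746
NF = 10 log₁₀(2.746) = 4.39 dB

4.39 dB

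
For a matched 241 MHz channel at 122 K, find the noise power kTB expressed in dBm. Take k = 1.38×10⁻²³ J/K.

−93.9 dBm

P_n = kTB = 1.38×10⁻²³ × 122 × 2.41×10⁸ = 4.06×10⁻¹³ W
In dBm: 10 log₁₀(4.06×10⁻¹³ / 10⁻³) = −93.9 dBm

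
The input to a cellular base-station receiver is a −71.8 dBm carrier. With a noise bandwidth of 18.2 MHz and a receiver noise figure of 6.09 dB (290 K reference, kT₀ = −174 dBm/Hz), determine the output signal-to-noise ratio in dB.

23.5 dB

Noise floor: N = −174 + 10 log₁₀(B) + NF
10 log₁₀(1.82×10⁷) = 72.6 dB
N = −174 + 72.6 + 6.09 = −95.31 dBm
SNR = P_sig − N = −71.8 − (−95.31) = 23.51 dB → 23.5 dB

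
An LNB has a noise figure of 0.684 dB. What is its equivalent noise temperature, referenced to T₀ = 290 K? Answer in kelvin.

49.5 K

F = 10^(0.684/10) = 1.17058
T_e = (F − 1)·T₀ = (1.17058 − 1) × 290 = 49.5 K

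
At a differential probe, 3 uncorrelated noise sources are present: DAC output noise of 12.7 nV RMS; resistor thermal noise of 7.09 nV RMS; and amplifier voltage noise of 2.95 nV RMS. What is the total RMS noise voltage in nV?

14.8 nV

Uncorrelated sources add in power (mean-square): V_tot = √(ΣV_i²)
V_tot = √[(1.27×10⁻⁸)² + (7.09×10⁻⁹)² + (2.95×10⁻⁹)²] = 1.48×10⁻⁸ V = 14.8 nV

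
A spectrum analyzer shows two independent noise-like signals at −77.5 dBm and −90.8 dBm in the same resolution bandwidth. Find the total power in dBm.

Convert to linear, add, convert back:
P₁ = 1.78×10⁻¹¹ W, P₂ = 8.32×10⁻¹³ W
P_tot = 1.86×10⁻¹¹ W → 10 log₁₀(P_tot / 10⁻³) = −77.3 dBm

−77.3 dBm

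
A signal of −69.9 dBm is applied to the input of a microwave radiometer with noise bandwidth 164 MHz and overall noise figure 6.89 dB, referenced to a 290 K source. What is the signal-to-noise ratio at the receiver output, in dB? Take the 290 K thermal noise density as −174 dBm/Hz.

Noise floor: N = −174 + 10 log₁₀(B) + NF
10 log₁₀(1.64×10⁸) = 82.15 dB
N = −174 + 82.15 + 6.89 = −84.96 dBm
SNR = P_sig − N = −69.9 − (−84.96) = 15.06 dB → 15.1 dB

15.1 dB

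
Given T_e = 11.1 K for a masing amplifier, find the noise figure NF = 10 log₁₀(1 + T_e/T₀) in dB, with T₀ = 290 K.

0.163 dB

F = 1 + T_e/T₀ = 1 + 11.1/290 = 1.03828
NF = 10 log₁₀(1.03828) = 0.163 dB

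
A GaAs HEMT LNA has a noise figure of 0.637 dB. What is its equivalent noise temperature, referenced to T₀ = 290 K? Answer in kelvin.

F = 10^(0.637/10) = 1.15798
T_e = (F − 1)·T₀ = (1.15798 − 1) × 290 = 45.8 K

45.8 K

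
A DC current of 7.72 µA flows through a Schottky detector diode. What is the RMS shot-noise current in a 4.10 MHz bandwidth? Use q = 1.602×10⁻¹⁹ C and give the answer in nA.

I_n = √(2qI·B)
2qI·B = 2 × 1.602×10⁻¹⁹ × 7.72×10⁻⁶ × 4.10×10⁶ = 1.01×10⁻¹⁷ A²
I_n = √(1.01×10⁻¹⁷) = 3.18×10⁻⁹ A = 3.18 nA

3.18 nA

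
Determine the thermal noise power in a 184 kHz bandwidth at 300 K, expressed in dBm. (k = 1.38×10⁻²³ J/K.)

P_n = kTB = 1.38×10⁻²³ × 300 × 1.84×10⁵ = 7.62×10⁻¹⁶ W
In dBm: 10 log₁₀(7.62×10⁻¹⁶ / 10⁻³) = −121.2 dBm

−121.2 dBm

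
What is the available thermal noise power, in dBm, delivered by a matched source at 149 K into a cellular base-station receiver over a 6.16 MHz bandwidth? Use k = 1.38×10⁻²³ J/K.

−109.0 dBm

P_n = kTB = 1.38×10⁻²³ × 149 × 6.16×10⁶ = 1.27×10⁻¹⁴ W
In dBm: 10 log₁₀(1.27×10⁻¹⁴ / 10⁻³) = −109.0 dBm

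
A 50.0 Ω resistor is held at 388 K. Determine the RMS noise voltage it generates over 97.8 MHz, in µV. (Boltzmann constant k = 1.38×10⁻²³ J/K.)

10.2 µV

V_n = √(4kTRB)
4kTRB = 4 × 1.38×10⁻²³ × 388 × 5.00×10¹ × 9.78×10⁷ = 1.05×10⁻¹⁰ V²
V_n = √(1.05×10⁻¹⁰) = 1.02×10⁻⁵ V = 10.2 µV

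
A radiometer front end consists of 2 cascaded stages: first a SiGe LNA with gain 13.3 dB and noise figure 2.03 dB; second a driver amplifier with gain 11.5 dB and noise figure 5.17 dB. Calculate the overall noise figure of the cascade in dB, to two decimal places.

2.31 dB

Convert to linear (a loss of L dB is a gain of −L dB): F_i = 10^(NF_i/10), G_i = 10^(G_i,dB/10)
  Stage 1: F_1 = 10^(2.03/10) = 1.596, G_1 = 10^(13.3/10) = 21.38
  Stage 2: F_2 = 10^(5.17/10) = 3.289, G_2 = 10^(11.5/10) = 14.13
Friis cascade:
  F = 1.596 + (3.289 − 1)/21.38 = 1.703
NF = 10 log₁₀(1.703) = 2.31 dB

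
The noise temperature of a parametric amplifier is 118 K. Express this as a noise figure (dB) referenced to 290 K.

1.48 dB

F = 1 + T_e/T₀ = 1 + 118/290 = 1.4069
NF = 10 log₁₀(1.4069) = 1.48 dB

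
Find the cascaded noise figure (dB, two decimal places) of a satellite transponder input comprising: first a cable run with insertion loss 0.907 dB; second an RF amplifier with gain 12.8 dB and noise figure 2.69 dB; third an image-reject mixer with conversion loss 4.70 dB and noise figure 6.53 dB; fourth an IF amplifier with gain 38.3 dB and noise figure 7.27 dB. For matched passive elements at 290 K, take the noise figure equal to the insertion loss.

5.24 dB

Convert to linear (a loss of L dB is a gain of −L dB): F_i = 10^(NF_i/10), G_i = 10^(G_i,dB/10)
  Stage 1: F_1 = 10^(0.907/10) = 1.232, G_1 = 10^(−0.907/10) = 0.8115
  Stage 2: F_2 = 10^(2.69/10) = 1.858, G_2 = 10^(12.8/10) = 19.05
  Stage 3: F_3 = 10^(6.53/10) = 4.498, G_3 = 10^(−4.70/10) = 0.3388
  Stage 4: F_4 = 10^(7.27/10) = 5.333, G_4 = 10^(38.3/10) = 6761
Friis cascade:
  F = 1.232 + (1.858 − 1)/0.8115 + (4.498 − 1)/15.46 + (5.333 − 1)/5.240 = 3.343
NF = 10 log₁₀(3.343) = 5.24 dB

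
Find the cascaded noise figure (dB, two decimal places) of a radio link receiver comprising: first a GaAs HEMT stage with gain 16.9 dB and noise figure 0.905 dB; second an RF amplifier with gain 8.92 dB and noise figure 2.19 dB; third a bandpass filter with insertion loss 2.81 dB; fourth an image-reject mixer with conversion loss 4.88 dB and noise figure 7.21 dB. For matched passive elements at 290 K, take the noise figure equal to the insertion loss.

Convert to linear (a loss of L dB is a gain of −L dB): F_i = 10^(NF_i/10), G_i = 10^(G_i,dB/10)
  Stage 1: F_1 = 10^(0.905/10) = 1.232, G_1 = 10^(16.9/10) = 48.98
  Stage 2: F_2 = 10^(2.19/10) = 1.656, G_2 = 10^(8.92/10) = 7.798
  Stage 3: F_3 = 10^(2.81/10) = 1.910, G_3 = 10^(−2.81/10) = 0.5236
  Stage 4: F_4 = 10^(7.21/10) = 5.260, G_4 = 10^(−4.88/10) = 0.3251
Friis cascade:
  F = 1.232 + (1.656 − 1)/48.98 + (1.910 − 1)/381.9 + (5.260 − 1)/200.0 = 1.269
NF = 10 log₁₀(1.269) = 1.03 dB

1.03 dB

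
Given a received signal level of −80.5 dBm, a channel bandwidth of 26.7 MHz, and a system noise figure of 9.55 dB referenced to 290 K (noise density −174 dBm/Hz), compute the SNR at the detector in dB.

Noise floor: N = −174 + 10 log₁₀(B) + NF
10 log₁₀(2.67×10⁷) = 74.27 dB
N = −174 + 74.27 + 9.55 = −90.18 dBm
SNR = P_sig − N = −80.5 − (−90.18) = 9.68 dB → 9.7 dB

9.7 dB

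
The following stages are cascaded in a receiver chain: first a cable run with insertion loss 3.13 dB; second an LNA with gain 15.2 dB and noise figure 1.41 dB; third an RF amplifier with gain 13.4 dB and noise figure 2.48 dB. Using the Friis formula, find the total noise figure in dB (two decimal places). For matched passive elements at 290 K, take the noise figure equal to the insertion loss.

Convert to linear (a loss of L dB is a gain of −L dB): F_i = 10^(NF_i/10), G_i = 10^(G_i,dB/10)
  Stage 1: F_1 = 10^(3.13/10) = 2.056, G_1 = 10^(−3.13/10) = 0.4864
  Stage 2: F_2 = 10^(1.41/10) = 1.384, G_2 = 10^(15.2/10) = 33.11
  Stage 3: F_3 = 10^(2.48/10) = 1.770, G_3 = 10^(13.4/10) = 21.88
Friis cascade:
  F = 2.056 + (1.384 − 1)/0.4864 + (1.770 − 1)/16.11 = 2.892
NF = 10 log₁₀(2.892) = 4.61 dB

4.61 dB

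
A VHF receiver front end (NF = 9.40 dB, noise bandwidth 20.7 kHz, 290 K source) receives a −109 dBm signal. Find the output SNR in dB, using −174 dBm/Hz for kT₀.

12.4 dB

Noise floor: N = −174 + 10 log₁₀(B) + NF
10 log₁₀(2.07×10⁴) = 43.16 dB
N = −174 + 43.16 + 9.40 = −121.44 dBm
SNR = P_sig − N = −109 − (−121.44) = 12.44 dB → 12.4 dB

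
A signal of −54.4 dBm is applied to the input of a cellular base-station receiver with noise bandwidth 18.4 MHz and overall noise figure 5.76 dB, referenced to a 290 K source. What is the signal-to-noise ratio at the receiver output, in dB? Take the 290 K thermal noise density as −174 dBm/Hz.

Noise floor: N = −174 + 10 log₁₀(B) + NF
10 log₁₀(1.84×10⁷) = 72.65 dB
N = −174 + 72.65 + 5.76 = −95.59 dBm
SNR = P_sig − N = −54.4 − (−95.59) = 41.19 dB → 41.2 dB

41.2 dB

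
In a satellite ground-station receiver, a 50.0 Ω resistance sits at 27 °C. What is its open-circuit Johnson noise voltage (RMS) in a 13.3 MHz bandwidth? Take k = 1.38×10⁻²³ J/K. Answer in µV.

T = 27 °C + 273.15 = 300.15 K
V_n = √(4kTRB)
4kTRB = 4 × 1.38×10⁻²³ × 300.15 × 5.00×10¹ × 1.33×10⁷ = 1.10×10⁻¹¹ V²
V_n = √(1.10×10⁻¹¹) = 3.32×10⁻⁶ V = 3.32 µV

3.32 µV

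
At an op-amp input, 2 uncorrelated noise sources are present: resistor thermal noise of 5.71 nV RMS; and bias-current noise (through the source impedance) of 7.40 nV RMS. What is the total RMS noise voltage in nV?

Uncorrelated sources add in power (mean-square): V_tot = √(ΣV_i²)
V_tot = √[(5.71×10⁻⁹)² + (7.40×10⁻⁹)²] = 9.35×10⁻⁹ V = 9.35 nV

9.35 nV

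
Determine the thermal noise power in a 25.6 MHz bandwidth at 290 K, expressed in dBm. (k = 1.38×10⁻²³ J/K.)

P_n = kTB = 1.38×10⁻²³ × 290 × 2.56×10⁷ = 1.02×10⁻¹³ W
In dBm: 10 log₁₀(1.02×10⁻¹³ / 10⁻³) = −99.9 dBm

−99.9 dBm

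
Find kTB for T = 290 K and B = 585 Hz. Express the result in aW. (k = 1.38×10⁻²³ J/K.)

P_n = kTB = 1.38×10⁻²³ × 290 × 5.85×10² = 2.34×10⁻¹⁸ W = 2.34 aW

2.34 aW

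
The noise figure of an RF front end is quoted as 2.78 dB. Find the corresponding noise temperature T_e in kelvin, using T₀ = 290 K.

260 K

F = 10^(2.78/10) = 1.89671
T_e = (F − 1)·T₀ = (1.89671 − 1) × 290 = 260 K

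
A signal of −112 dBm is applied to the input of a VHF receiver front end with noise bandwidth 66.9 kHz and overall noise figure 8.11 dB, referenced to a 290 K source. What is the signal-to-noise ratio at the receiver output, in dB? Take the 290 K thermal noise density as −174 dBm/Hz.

5.6 dB

Noise floor: N = −174 + 10 log₁₀(B) + NF
10 log₁₀(6.69×10⁴) = 48.25 dB
N = −174 + 48.25 + 8.11 = −117.64 dBm
SNR = P_sig − N = −112 − (−117.64) = 5.64 dB → 5.6 dB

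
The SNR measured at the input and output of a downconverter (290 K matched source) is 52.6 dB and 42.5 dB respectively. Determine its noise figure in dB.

10.1 dB

NF (dB) = SNR_in(dB) − SNR_out(dB) when the source is at T₀
NF = 52.6 − 42.5 = 10.1 dB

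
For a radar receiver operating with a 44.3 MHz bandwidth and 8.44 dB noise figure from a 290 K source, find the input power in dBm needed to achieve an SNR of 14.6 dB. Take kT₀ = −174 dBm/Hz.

Sensitivity = −174 + 10 log₁₀(B) + NF + SNR_min
= −174 + 76.46 + 8.44 + 14.6
= −74.50 dBm → −74.5 dBm

−74.5 dBm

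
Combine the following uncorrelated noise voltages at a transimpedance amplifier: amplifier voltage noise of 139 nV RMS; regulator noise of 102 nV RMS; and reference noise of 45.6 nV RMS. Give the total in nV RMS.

178 nV

Uncorrelated sources add in power (mean-square): V_tot = √(ΣV_i²)
V_tot = √[(1.39×10⁻⁷)² + (1.02×10⁻⁷)² + (4.56×10⁻⁸)²] = 1.78×10⁻⁷ V = 178 nV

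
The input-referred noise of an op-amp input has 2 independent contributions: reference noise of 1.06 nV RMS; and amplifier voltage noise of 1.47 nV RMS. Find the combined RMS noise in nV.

1.81 nV

Uncorrelated sources add in power (mean-square): V_tot = √(ΣV_i²)
V_tot = √[(1.06×10⁻⁹)² + (1.47×10⁻⁹)²] = 1.81×10⁻⁹ V = 1.81 nV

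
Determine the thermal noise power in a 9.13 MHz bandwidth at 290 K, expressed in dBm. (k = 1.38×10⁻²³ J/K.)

−104.4 dBm

P_n = kTB = 1.38×10⁻²³ × 290 × 9.13×10⁶ = 3.65×10⁻¹⁴ W
In dBm: 10 log₁₀(3.65×10⁻¹⁴ / 10⁻³) = −104.4 dBm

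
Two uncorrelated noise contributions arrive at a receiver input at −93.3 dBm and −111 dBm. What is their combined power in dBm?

−93.2 dBm

Convert to linear, add, convert back:
P₁ = 4.68×10⁻¹³ W, P₂ = 7.94×10⁻¹⁵ W
P_tot = 4.76×10⁻¹³ W → 10 log₁₀(P_tot / 10⁻³) = −93.2 dBm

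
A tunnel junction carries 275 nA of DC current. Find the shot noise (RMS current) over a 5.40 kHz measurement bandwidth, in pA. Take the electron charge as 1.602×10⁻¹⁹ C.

21.8 pA

I_n = √(2qI·B)
2qI·B = 2 × 1.602×10⁻¹⁹ × 2.75×10⁻⁷ × 5.40×10³ = 4.76×10⁻²² A²
I_n = √(4.76×10⁻²²) = 2.18×10⁻¹¹ A = 21.8 pA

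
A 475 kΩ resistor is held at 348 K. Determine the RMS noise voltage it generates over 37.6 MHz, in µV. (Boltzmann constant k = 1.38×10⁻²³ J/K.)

586 µV

V_n = √(4kTRB)
4kTRB = 4 × 1.38×10⁻²³ × 348 × 4.75×10⁵ × 3.76×10⁷ = 3.43×10⁻⁷ V²
V_n = √(3.43×10⁻⁷) = 5.86×10⁻⁴ V = 586 µV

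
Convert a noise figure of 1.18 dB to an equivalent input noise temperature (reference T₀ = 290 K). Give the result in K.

90.5 K

F = 10^(1.18/10) = 1.3122
T_e = (F − 1)·T₀ = (1.3122 − 1) × 290 = 90.5 K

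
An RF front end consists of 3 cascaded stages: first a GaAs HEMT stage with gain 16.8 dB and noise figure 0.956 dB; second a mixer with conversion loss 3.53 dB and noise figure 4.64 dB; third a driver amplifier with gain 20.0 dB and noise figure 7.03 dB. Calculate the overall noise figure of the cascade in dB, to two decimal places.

Convert to linear (a loss of L dB is a gain of −L dB): F_i = 10^(NF_i/10), G_i = 10^(G_i,dB/10)
  Stage 1: F_1 = 10^(0.956/10) = 1.246, G_1 = 10^(16.8/10) = 47.86
  Stage 2: F_2 = 10^(4.64/10) = 2.911, G_2 = 10^(−3.53/10) = 0.4436
  Stage 3: F_3 = 10^(7.03/10) = 5.047, G_3 = 10^(20.0/10) = 100.0
Friis cascade:
  F = 1.246 + (2.911 − 1)/47.86 + (5.047 − 1)/21.23 = 1.477
NF = 10 log₁₀(1.477) = 1.69 dB

1.69 dB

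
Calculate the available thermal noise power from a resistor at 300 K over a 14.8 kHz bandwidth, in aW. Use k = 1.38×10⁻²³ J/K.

P_n = kTB = 1.38×10⁻²³ × 300 × 1.48×10⁴ = 6.13×10⁻¹⁷ W = 61.3 aW

61.3 aW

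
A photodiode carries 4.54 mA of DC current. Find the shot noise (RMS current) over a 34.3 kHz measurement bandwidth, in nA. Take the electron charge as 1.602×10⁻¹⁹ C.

7.06 nA

I_n = √(2qI·B)
2qI·B = 2 × 1.602×10⁻¹⁹ × 4.54×10⁻³ × 3.43×10⁴ = 4.99×10⁻¹⁷ A²
I_n = √(4.99×10⁻¹⁷) = 7.06×10⁻⁹ A = 7.06 nA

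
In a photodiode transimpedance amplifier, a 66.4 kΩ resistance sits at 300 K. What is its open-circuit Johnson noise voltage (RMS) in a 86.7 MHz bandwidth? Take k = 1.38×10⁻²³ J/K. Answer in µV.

309 µV

V_n = √(4kTRB)
4kTRB = 4 × 1.38×10⁻²³ × 300 × 6.64×10⁴ × 8.67×10⁷ = 9.53×10⁻⁸ V²
V_n = √(9.53×10⁻⁸) = 3.09×10⁻⁴ V = 309 µV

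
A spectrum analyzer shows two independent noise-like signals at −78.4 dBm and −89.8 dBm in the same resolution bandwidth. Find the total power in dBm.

−78.1 dBm

Convert to linear, add, convert back:
P₁ = 1.45×10⁻¹¹ W, P₂ = 1.05×10⁻¹² W
P_tot = 1.55×10⁻¹¹ W → 10 log₁₀(P_tot / 10⁻³) = −78.1 dBm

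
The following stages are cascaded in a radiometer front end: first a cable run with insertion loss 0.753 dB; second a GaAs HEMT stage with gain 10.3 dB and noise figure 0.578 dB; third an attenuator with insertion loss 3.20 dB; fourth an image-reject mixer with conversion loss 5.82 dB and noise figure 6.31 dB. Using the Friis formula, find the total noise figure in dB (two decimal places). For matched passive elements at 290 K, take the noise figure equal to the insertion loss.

3.50 dB

Convert to linear (a loss of L dB is a gain of −L dB): F_i = 10^(NF_i/10), G_i = 10^(G_i,dB/10)
  Stage 1: F_1 = 10^(0.753/10) = 1.189, G_1 = 10^(−0.753/10) = 0.8408
  Stage 2: F_2 = 10^(0.578/10) = 1.142, G_2 = 10^(10.3/10) = 10.72
  Stage 3: F_3 = 10^(3.20/10) = 2.089, G_3 = 10^(−3.20/10) = 0.4786
  Stage 4: F_4 = 10^(6.31/10) = 4.276, G_4 = 10^(−5.82/10) = 0.2618
Friis cascade:
  F = 1.189 + (1.142 − 1)/0.8408 + (2.089 − 1)/9.009 + (4.276 − 1)/4.312 = 2.239
NF = 10 log₁₀(2.239) = 3.50 dB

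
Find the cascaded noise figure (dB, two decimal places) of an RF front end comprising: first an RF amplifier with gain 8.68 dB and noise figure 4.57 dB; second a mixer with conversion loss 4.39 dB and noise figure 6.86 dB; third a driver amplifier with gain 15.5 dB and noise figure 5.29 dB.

6.31 dB

Convert to linear (a loss of L dB is a gain of −L dB): F_i = 10^(NF_i/10), G_i = 10^(G_i,dB/10)
  Stage 1: F_1 = 10^(4.57/10) = 2.864, G_1 = 10^(8.68/10) = 7.379
  Stage 2: F_2 = 10^(6.86/10) = 4.853, G_2 = 10^(−4.39/10) = 0.3639
  Stage 3: F_3 = 10^(5.29/10) = 3.381, G_3 = 10^(15.5/10) = 35.48
Friis cascade:
  F = 2.864 + (4.853 − 1)/7.379 + (3.381 − 1)/2.685 = 4.273
NF = 10 log₁₀(4.273) = 6.31 dB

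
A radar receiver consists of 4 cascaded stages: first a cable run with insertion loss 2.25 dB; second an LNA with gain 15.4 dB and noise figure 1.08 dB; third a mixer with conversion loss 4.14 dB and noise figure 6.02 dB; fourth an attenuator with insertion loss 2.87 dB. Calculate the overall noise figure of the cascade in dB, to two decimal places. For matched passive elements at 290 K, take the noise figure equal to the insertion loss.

Convert to linear (a loss of L dB is a gain of −L dB): F_i = 10^(NF_i/10), G_i = 10^(G_i,dB/10)
  Stage 1: F_1 = 10^(2.25/10) = 1.679, G_1 = 10^(−2.25/10) = 0.5957
  Stage 2: F_2 = 10^(1.08/10) = 1.282, G_2 = 10^(15.4/10) = 34.67
  Stage 3: F_3 = 10^(6.02/10) = 3.999, G_3 = 10^(−4.14/10) = 0.3855
  Stage 4: F_4 = 10^(2.87/10) = 1.936, G_4 = 10^(−2.87/10) = 0.5164
Friis cascade:
  F = 1.679 + (1.282 − 1)/0.5957 + (3.999 − 1)/20.65 + (1.936 − 1)/7.962 = 2.416
NF = 10 log₁₀(2.416) = 3.83 dB

3.83 dB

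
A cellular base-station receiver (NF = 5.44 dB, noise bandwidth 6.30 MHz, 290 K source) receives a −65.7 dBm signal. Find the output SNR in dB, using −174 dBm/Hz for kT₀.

34.9 dB

Noise floor: N = −174 + 10 log₁₀(B) + NF
10 log₁₀(6.30×10⁶) = 67.99 dB
N = −174 + 67.99 + 5.44 = −100.57 dBm
SNR = P_sig − N = −65.7 − (−100.57) = 34.87 dB → 34.9 dB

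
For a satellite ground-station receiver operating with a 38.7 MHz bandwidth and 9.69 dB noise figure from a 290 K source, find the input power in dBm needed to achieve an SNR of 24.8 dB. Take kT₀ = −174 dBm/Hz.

−63.6 dBm

Sensitivity = −174 + 10 log₁₀(B) + NF + SNR_min
= −174 + 75.88 + 9.69 + 24.8
= −63.63 dBm → −63.6 dBm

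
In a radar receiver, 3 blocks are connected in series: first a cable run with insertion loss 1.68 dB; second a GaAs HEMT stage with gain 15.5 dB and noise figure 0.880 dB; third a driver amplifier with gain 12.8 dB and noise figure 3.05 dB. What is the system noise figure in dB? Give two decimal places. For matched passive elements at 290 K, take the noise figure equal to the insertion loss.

Convert to linear (a loss of L dB is a gain of −L dB): F_i = 10^(NF_i/10), G_i = 10^(G_i,dB/10)
  Stage 1: F_1 = 10^(1.68/10) = 1.472, G_1 = 10^(−1.68/10) = 0.6792
  Stage 2: F_2 = 10^(0.880/10) = 1.225, G_2 = 10^(15.5/10) = 35.48
  Stage 3: F_3 = 10^(3.05/10) = 2.018, G_3 = 10^(12.8/10) = 19.05
Friis cascade:
  F = 1.472 + (1.225 − 1)/0.6792 + (2.018 − 1)/24.10 = 1.845
NF = 10 log₁₀(1.845) = 2.66 dB

2.66 dB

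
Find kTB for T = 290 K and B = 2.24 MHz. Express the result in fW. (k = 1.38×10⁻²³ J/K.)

8.96 fW

P_n = kTB = 1.38×10⁻²³ × 290 × 2.24×10⁶ = 8.96×10⁻¹⁵ W = 8.96 fW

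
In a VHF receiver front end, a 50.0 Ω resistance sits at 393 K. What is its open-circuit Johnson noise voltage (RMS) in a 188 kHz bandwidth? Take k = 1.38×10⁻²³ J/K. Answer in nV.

452 nV

V_n = √(4kTRB)
4kTRB = 4 × 1.38×10⁻²³ × 393 × 5.00×10¹ × 1.88×10⁵ = 2.04×10⁻¹³ V²
V_n = √(2.04×10⁻¹³) = 4.52×10⁻⁷ V = 452 nV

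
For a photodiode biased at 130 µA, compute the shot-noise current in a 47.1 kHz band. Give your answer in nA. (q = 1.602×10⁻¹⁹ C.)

I_n = √(2qI·B)
2qI·B = 2 × 1.602×10⁻¹⁹ × 1.30×10⁻⁴ × 4.71×10⁴ = 1.96×10⁻¹⁸ A²
I_n = √(1.96×10⁻¹⁸) = 1.40×10⁻⁹ A = 1.40 nA

1.40 nA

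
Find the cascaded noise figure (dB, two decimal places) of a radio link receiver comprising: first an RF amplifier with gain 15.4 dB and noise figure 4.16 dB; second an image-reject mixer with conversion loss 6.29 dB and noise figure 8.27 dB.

4.43 dB

Convert to linear (a loss of L dB is a gain of −L dB): F_i = 10^(NF_i/10), G_i = 10^(G_i,dB/10)
  Stage 1: F_1 = 10^(4.16/10) = 2.606, G_1 = 10^(15.4/10) = 34.67
  Stage 2: F_2 = 10^(8.27/10) = 6.714, G_2 = 10^(−6.29/10) = 0.2350
Friis cascade:
  F = 2.606 + (6.714 − 1)/34.67 = 2.771
NF = 10 log₁₀(2.771) = 4.43 dB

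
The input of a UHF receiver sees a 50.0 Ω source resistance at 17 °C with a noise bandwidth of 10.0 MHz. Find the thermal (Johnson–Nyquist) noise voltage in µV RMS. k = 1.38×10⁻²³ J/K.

T = 17 °C + 273.15 = 290.15 K
V_n = √(4kTRB)
4kTRB = 4 × 1.38×10⁻²³ × 290.15 × 5.00×10¹ × 1.00×10⁷ = 8.01×10⁻¹² V²
V_n = √(8.01×10⁻¹²) = 2.83×10⁻⁶ V = 2.83 µV

2.83 µV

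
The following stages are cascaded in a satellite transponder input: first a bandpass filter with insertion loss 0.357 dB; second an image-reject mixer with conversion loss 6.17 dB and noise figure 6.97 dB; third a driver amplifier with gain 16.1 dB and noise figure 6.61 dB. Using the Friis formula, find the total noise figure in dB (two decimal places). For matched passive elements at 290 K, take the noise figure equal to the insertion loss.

Convert to linear (a loss of L dB is a gain of −L dB): F_i = 10^(NF_i/10), G_i = 10^(G_i,dB/10)
  Stage 1: F_1 = 10^(0.357/10) = 1.086, G_1 = 10^(−0.357/10) = 0.9211
  Stage 2: F_2 = 10^(6.97/10) = 4.977, G_2 = 10^(−6.17/10) = 0.2415
  Stage 3: F_3 = 10^(6.61/10) = 4.581, G_3 = 10^(16.1/10) = 40.74
Friis cascade:
  F = 1.086 + (4.977 − 1)/0.9211 + (4.581 − 1)/0.2225 = 21.50
NF = 10 log₁₀(21.50) = 13.32 dB

13.32 dB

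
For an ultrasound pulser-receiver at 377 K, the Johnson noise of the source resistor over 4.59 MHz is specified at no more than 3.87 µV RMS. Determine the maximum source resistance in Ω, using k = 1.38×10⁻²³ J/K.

157 Ω

Johnson–Nyquist: V_n = √(4kTRB) ⇒ R = V_n² / (4kTB)
4kTB = 4 × 1.38×10⁻²³ × 377 × 4.59×10⁶ = 9.55×10⁻¹⁴
R = (3.87×10⁻⁶)² / 9.55×10⁻¹⁴ = 1.57×10² Ω = 157 Ω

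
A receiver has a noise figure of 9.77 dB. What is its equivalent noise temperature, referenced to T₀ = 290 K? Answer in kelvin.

F = 10^(9.77/10) = 9.48418
T_e = (F − 1)·T₀ = (9.48418 − 1) × 290 = 2460 K

2460 K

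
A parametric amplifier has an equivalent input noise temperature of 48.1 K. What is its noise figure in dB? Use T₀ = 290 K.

0.666 dB

F = 1 + T_e/T₀ = 1 + 48.1/290 = 1.16586
NF = 10 log₁₀(1.16586) = 0.666 dB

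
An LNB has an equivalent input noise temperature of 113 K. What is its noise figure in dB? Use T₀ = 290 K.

1.43 dB

F = 1 + T_e/T₀ = 1 + 113/290 = 1.38966
NF = 10 log₁₀(1.38966) = 1.43 dB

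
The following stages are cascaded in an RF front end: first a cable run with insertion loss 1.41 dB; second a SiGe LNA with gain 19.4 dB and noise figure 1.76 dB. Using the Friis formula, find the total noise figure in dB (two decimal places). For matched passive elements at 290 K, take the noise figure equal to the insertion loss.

3.17 dB

Convert to linear (a loss of L dB is a gain of −L dB): F_i = 10^(NF_i/10), G_i = 10^(G_i,dB/10)
  Stage 1: F_1 = 10^(1.41/10) = 1.384, G_1 = 10^(−1.41/10) = 0.7228
  Stage 2: F_2 = 10^(1.76/10) = 1.500, G_2 = 10^(19.4/10) = 87.10
Friis cascade:
  F = 1.384 + (1.500 − 1)/0.7228 = 2.075
NF = 10 log₁₀(2.075) = 3.17 dB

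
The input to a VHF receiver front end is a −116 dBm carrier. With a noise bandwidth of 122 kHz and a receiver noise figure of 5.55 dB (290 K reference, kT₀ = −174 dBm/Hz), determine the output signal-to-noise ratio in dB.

Noise floor: N = −174 + 10 log₁₀(B) + NF
10 log₁₀(1.22×10⁵) = 50.86 dB
N = −174 + 50.86 + 5.55 = −117.59 dBm
SNR = P_sig − N = −116 − (−117.59) = 1.59 dB → 1.6 dB

1.6 dB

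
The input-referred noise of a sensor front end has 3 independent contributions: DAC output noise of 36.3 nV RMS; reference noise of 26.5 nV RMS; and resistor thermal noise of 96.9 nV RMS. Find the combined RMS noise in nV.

107 nV

Uncorrelated sources add in power (mean-square): V_tot = √(ΣV_i²)
V_tot = √[(3.63×10⁻⁸)² + (2.65×10⁻⁸)² + (9.69×10⁻⁸)²] = 1.07×10⁻⁷ V = 107 nV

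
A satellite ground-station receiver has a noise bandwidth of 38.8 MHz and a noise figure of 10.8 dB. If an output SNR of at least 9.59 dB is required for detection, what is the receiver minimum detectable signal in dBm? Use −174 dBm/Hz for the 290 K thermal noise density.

Sensitivity = −174 + 10 log₁₀(B) + NF + SNR_min
= −174 + 75.89 + 10.8 + 9.59
= −77.72 dBm → −77.7 dBm

−77.7 dBm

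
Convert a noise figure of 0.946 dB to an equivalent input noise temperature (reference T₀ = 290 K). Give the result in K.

F = 10^(0.946/10) = 1.24337
T_e = (F − 1)·T₀ = (1.24337 − 1) × 290 = 70.6 K

70.6 K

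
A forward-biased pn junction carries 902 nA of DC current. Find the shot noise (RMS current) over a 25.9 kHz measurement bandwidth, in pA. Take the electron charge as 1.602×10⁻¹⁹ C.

86.5 pA

I_n = √(2qI·B)
2qI·B = 2 × 1.602×10⁻¹⁹ × 9.02×10⁻⁷ × 2.59×10⁴ = 7.49×10⁻²¹ A²
I_n = √(7.49×10⁻²¹) = 8.65×10⁻¹¹ A = 86.5 pA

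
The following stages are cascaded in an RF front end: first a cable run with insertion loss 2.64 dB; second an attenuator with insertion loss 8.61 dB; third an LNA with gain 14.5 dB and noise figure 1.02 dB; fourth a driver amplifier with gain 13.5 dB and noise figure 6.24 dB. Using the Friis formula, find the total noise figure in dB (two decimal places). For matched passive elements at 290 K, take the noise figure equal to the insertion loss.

12.64 dB

Convert to linear (a loss of L dB is a gain of −L dB): F_i = 10^(NF_i/10), G_i = 10^(G_i,dB/10)
  Stage 1: F_1 = 10^(2.64/10) = 1.837, G_1 = 10^(−2.64/10) = 0.5445
  Stage 2: F_2 = 10^(8.61/10) = 7.261, G_2 = 10^(−8.61/10) = 0.1377
  Stage 3: F_3 = 10^(1.02/10) = 1.265, G_3 = 10^(14.5/10) = 28.18
  Stage 4: F_4 = 10^(6.24/10) = 4.207, G_4 = 10^(13.5/10) = 22.39
Friis cascade:
  F = 1.837 + (7.261 − 1)/0.5445 + (1.265 − 1)/0.07499 + (4.207 − 1)/2.113 = 18.38
NF = 10 log₁₀(18.38) = 12.64 dB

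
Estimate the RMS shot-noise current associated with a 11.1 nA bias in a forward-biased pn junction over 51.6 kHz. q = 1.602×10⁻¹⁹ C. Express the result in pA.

I_n = √(2qI·B)
2qI·B = 2 × 1.602×10⁻¹⁹ × 1.11×10⁻⁸ × 5.16×10⁴ = 1.84×10⁻²² A²
I_n = √(1.84×10⁻²²) = 1.35×10⁻¹¹ A = 13.5 pA

13.5 pA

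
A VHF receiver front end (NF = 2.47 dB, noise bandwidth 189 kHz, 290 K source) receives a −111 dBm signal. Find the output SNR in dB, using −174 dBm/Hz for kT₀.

7.8 dB

Noise floor: N = −174 + 10 log₁₀(B) + NF
10 log₁₀(1.89×10⁵) = 52.76 dB
N = −174 + 52.76 + 2.47 = −118.77 dBm
SNR = P_sig − N = −111 − (−118.77) = 7.77 dB → 7.8 dB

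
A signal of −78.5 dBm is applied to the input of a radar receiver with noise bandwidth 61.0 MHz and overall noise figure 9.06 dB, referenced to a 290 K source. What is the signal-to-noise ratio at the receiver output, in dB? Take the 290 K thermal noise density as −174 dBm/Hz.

8.6 dB

Noise floor: N = −174 + 10 log₁₀(B) + NF
10 log₁₀(6.10×10⁷) = 77.85 dB
N = −174 + 77.85 + 9.06 = −87.09 dBm
SNR = P_sig − N = −78.5 − (−87.09) = 8.59 dB → 8.6 dB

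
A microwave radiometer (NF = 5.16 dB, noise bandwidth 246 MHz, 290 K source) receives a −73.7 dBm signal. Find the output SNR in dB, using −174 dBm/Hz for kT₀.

11.2 dB

Noise floor: N = −174 + 10 log₁₀(B) + NF
10 log₁₀(2.46×10⁸) = 83.91 dB
N = −174 + 83.91 + 5.16 = −84.93 dBm
SNR = P_sig − N = −73.7 − (−84.93) = 11.23 dB → 11.2 dB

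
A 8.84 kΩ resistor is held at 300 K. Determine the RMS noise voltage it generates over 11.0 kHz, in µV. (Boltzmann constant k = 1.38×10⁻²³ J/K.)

1.27 µV

V_n = √(4kTRB)
4kTRB = 4 × 1.38×10⁻²³ × 300 × 8.84×10³ × 1.10×10⁴ = 1.61×10⁻¹² V²
V_n = √(1.61×10⁻¹²) = 1.27×10⁻⁶ V = 1.27 µV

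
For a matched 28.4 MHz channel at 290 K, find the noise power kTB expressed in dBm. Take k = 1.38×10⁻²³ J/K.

P_n = kTB = 1.38×10⁻²³ × 290 × 2.84×10⁷ = 1.14×10⁻¹³ W
In dBm: 10 log₁₀(1.14×10⁻¹³ / 10⁻³) = −99.4 dBm

−99.4 dBm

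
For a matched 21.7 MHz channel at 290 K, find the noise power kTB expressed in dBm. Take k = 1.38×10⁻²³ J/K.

P_n = kTB = 1.38×10⁻²³ × 290 × 2.17×10⁷ = 8.68×10⁻¹⁴ W
In dBm: 10 log₁₀(8.68×10⁻¹⁴ / 10⁻³) = −100.6 dBm

−100.6 dBm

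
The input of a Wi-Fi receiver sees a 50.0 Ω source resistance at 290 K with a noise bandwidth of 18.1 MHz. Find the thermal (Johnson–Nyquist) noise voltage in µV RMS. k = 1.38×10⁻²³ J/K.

3.81 µV

V_n = √(4kTRB)
4kTRB = 4 × 1.38×10⁻²³ × 290 × 5.00×10¹ × 1.81×10⁷ = 1.45×10⁻¹¹ V²
V_n = √(1.45×10⁻¹¹) = 3.81×10⁻⁶ V = 3.81 µV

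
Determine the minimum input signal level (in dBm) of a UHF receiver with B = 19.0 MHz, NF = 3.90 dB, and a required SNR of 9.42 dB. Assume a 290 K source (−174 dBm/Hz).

Sensitivity = −174 + 10 log₁₀(B) + NF + SNR_min
= −174 + 72.79 + 3.90 + 9.42
= −87.89 dBm → −87.9 dBm

−87.9 dBm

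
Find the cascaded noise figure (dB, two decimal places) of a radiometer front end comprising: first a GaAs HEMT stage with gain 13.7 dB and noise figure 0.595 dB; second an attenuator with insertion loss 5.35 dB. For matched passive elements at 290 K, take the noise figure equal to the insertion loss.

0.97 dB

Convert to linear (a loss of L dB is a gain of −L dB): F_i = 10^(NF_i/10), G_i = 10^(G_i,dB/10)
  Stage 1: F_1 = 10^(0.595/10) = 1.147, G_1 = 10^(13.7/10) = 23.44
  Stage 2: F_2 = 10^(5.35/10) = 3.428, G_2 = 10^(−5.35/10) = 0.2917
Friis cascade:
  F = 1.147 + (3.428 − 1)/23.44 = 1.250
NF = 10 log₁₀(1.250) = 0.97 dB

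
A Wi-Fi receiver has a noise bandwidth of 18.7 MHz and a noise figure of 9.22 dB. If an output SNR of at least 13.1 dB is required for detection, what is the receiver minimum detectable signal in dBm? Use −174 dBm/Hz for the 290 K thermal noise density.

Sensitivity = −174 + 10 log₁₀(B) + NF + SNR_min
= −174 + 72.72 + 9.22 + 13.1
= −78.96 dBm → −79.0 dBm

−79.0 dBm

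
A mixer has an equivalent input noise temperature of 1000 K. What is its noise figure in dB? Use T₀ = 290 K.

6.48 dB

F = 1 + T_e/T₀ = 1 + 1000/290 = 4.44828
NF = 10 log₁₀(4.44828) = 6.48 dB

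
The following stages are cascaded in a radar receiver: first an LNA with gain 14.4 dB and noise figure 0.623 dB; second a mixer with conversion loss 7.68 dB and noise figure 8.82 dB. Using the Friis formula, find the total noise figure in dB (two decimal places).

Convert to linear (a loss of L dB is a gain of −L dB): F_i = 10^(NF_i/10), G_i = 10^(G_i,dB/10)
  Stage 1: F_1 = 10^(0.623/10) = 1.154, G_1 = 10^(14.4/10) = 27.54
  Stage 2: F_2 = 10^(8.82/10) = 7.621, G_2 = 10^(−7.68/10) = 0.1706
Friis cascade:
  F = 1.154 + (7.621 − 1)/27.54 = 1.395
NF = 10 log₁₀(1.395) = 1.44 dB

1.44 dB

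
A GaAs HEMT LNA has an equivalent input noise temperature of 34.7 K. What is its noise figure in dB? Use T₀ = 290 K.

F = 1 + T_e/T₀ = 1 + 34.7/290 = 1.11966
NF = 10 log₁₀(1.11966) = 0.491 dB

0.491 dB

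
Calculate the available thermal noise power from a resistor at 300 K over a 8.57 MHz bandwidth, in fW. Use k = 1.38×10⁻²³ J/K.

P_n = kTB = 1.38×10⁻²³ × 300 × 8.57×10⁶ = 3.55×10⁻¹⁴ W = 35.5 fW

35.5 fW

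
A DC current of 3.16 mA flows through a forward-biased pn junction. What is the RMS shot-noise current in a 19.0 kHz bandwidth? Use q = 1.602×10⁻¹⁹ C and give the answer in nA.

I_n = √(2qI·B)
2qI·B = 2 × 1.602×10⁻¹⁹ × 3.16×10⁻³ × 1.90×10⁴ = 1.92×10⁻¹⁷ A²
I_n = √(1.92×10⁻¹⁷) = 4.39×10⁻⁹ A = 4.39 nA

4.39 nA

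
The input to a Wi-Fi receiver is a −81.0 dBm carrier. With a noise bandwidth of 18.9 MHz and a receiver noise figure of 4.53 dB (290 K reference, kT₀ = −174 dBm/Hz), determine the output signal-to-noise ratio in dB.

Noise floor: N = −174 + 10 log₁₀(B) + NF
10 log₁₀(1.89×10⁷) = 72.76 dB
N = −174 + 72.76 + 4.53 = −96.71 dBm
SNR = P_sig − N = −81.0 − (−96.71) = 15.71 dB → 15.7 dB

15.7 dB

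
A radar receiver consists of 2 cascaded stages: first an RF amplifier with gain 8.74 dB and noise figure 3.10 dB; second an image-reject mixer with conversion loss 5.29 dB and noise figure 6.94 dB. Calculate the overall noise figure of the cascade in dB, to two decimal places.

Convert to linear (a loss of L dB is a gain of −L dB): F_i = 10^(NF_i/10), G_i = 10^(G_i,dB/10)
  Stage 1: F_1 = 10^(3.10/10) = 2.042, G_1 = 10^(8.74/10) = 7.482
  Stage 2: F_2 = 10^(6.94/10) = 4.943, G_2 = 10^(−5.29/10) = 0.2958
Friis cascade:
  F = 2.042 + (4.943 − 1)/7.482 = 2.569
NF = 10 log₁₀(2.569) = 4.10 dB

4.10 dB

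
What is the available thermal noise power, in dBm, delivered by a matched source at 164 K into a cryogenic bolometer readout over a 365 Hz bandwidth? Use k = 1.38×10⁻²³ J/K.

−150.8 dBm

P_n = kTB = 1.38×10⁻²³ × 164 × 3.65×10² = 8.26×10⁻¹⁹ W
In dBm: 10 log₁₀(8.26×10⁻¹⁹ / 10⁻³) = −150.8 dBm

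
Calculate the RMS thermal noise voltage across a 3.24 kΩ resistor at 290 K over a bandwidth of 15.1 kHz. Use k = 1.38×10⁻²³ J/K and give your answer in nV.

885 nV

V_n = √(4kTRB)
4kTRB = 4 × 1.38×10⁻²³ × 290 × 3.24×10³ × 1.51×10⁴ = 7.83×10⁻¹³ V²
V_n = √(7.83×10⁻¹³) = 8.85×10⁻⁷ V = 885 nV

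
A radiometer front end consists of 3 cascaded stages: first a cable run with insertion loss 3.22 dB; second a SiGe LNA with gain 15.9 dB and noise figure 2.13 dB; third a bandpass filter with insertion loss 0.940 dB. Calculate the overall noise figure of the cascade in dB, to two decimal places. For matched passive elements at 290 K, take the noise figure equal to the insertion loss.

5.37 dB

Convert to linear (a loss of L dB is a gain of −L dB): F_i = 10^(NF_i/10), G_i = 10^(G_i,dB/10)
  Stage 1: F_1 = 10^(3.22/10) = 2.099, G_1 = 10^(−3.22/10) = 0.4764
  Stage 2: F_2 = 10^(2.13/10) = 1.633, G_2 = 10^(15.9/10) = 38.90
  Stage 3: F_3 = 10^(0.940/10) = 1.242, G_3 = 10^(−0.940/10) = 0.8054
Friis cascade:
  F = 2.099 + (1.633 − 1)/0.4764 + (1.242 − 1)/18.54 = 3.441
NF = 10 log₁₀(3.441) = 5.37 dB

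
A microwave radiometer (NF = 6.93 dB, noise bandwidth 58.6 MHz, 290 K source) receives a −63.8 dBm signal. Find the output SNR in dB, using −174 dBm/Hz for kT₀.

25.6 dB

Noise floor: N = −174 + 10 log₁₀(B) + NF
10 log₁₀(5.86×10⁷) = 77.68 dB
N = −174 + 77.68 + 6.93 = −89.39 dBm
SNR = P_sig − N = −63.8 − (−89.39) = 25.59 dB → 25.6 dB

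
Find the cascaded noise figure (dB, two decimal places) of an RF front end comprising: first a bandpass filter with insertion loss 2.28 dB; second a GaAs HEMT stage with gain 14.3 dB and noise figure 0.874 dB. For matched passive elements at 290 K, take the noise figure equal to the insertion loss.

3.15 dB

Convert to linear (a loss of L dB is a gain of −L dB): F_i = 10^(NF_i/10), G_i = 10^(G_i,dB/10)
  Stage 1: F_1 = 10^(2.28/10) = 1.690, G_1 = 10^(−2.28/10) = 0.5916
  Stage 2: F_2 = 10^(0.874/10) = 1.223, G_2 = 10^(14.3/10) = 26.92
Friis cascade:
  F = 1.690 + (1.223 − 1)/0.5916 = 2.067
NF = 10 log₁₀(2.067) = 3.15 dB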